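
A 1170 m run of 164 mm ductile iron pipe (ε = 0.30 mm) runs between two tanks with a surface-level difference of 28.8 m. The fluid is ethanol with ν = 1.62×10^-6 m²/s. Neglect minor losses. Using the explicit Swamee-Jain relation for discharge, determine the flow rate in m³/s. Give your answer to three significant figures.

Q ≈ 0.0385 m³/s

Swamee-Jain (Type II): Q = -0.965·√(gD⁵h_f/L)·ln[ε/(3.7D) + √(3.17ν²L/(gD³h_f))]
√(gD⁵h_f/L) = √(9.81·0.164⁵·28.8/1170) = 0.005352
ε/(3.7D) = 4.94×10^-4; √(3.17ν²L/(gD³h_f)) = 8.84×10^-5
Q = -0.965·0.005352·ln(5.828×10^-4) = 0.03847 m³/s
Check: V = 1.82 m/s, Re = 1.84×10^5, f = 0.02407, h_f = 29.0 m ≈ 28.8 m ✓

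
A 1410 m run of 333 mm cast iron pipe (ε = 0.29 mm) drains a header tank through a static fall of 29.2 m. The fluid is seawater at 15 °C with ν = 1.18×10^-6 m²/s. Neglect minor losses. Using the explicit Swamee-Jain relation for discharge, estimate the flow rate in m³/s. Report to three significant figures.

Swamee-Jain (Type II): Q = -0.965·√(gD⁵h_f/L)·ln[ε/(3.7D) + √(3.17ν²L/(gD³h_f))]
√(gD⁵h_f/L) = √(9.81·0.333⁵·29.2/1410) = 0.02884
ε/(3.7D) = 2.35×10^-4; √(3.17ν²L/(gD³h_f)) = 2.43×10^-5
Q = -0.965·0.02884·ln(2.596×10^-4) = 0.2298 m³/s
Check: V = 2.64 m/s, Re = 7.45×10^5, f = 0.01954, h_f = 29.4 m ≈ 29.2 m ✓

Q ≈ 0.230 m³/s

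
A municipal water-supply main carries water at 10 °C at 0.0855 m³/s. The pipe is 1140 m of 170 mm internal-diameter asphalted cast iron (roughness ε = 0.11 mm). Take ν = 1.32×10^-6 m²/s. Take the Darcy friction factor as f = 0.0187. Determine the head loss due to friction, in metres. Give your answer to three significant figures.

h_f ≈ 90.7 m

V = 4Q/(πD²) = 4·0.0855/(π·0.170²) = 3.767 m/s
h_f = f(L/D)V²/(2g) = 0.01870·(1140/0.170)·3.767²/(2·9.81) = 90.69 m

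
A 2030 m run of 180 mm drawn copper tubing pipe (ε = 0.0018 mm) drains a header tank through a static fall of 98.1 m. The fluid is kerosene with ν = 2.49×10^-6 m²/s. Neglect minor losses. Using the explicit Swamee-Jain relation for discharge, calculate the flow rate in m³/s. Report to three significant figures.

Q ≈ 0.0854 m³/s

Swamee-Jain (Type II): Q = -0.965·√(gD⁵h_f/L)·ln[ε/(3.7D) + √(3.17ν²L/(gD³h_f))]
√(gD⁵h_f/L) = √(9.81·0.180⁵·98.1/2030) = 0.009465
ε/(3.7D) = 2.70×10^-6; √(3.17ν²L/(gD³h_f)) = 8.43×10^-5
Q = -0.965·0.009465·ln(8.702×10^-5) = 0.08539 m³/s
Check: V = 3.36 m/s, Re = 2.43×10^5, f = 0.01507, h_f = 97.5 m ≈ 98.1 m ✓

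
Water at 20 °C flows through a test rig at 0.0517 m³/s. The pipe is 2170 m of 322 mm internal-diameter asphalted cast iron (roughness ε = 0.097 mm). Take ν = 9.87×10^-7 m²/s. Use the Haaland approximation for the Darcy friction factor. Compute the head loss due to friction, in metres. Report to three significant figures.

V = 4Q/(πD²) = 4·0.0517/(π·0.322²) = 0.6349 m/s
Re = VD/ν = 0.6349·0.322/9.87×10^-7 = 2.07×10^5 → turbulent
ε/D = 0.097/322 = 3.01×10^-4
Haaland: f = 0.01745
h_f = f(L/D)V²/(2g) = 0.01745·(2170/0.322)·0.6349²/(2·9.81) = 2.415 m

h_f ≈ 2.42 m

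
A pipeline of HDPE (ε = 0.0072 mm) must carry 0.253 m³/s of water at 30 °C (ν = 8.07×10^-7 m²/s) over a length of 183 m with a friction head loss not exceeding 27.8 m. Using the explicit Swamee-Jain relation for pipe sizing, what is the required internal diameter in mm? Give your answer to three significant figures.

Swamee-Jain (Type III): D = 0.66·[ε^1.25·(LQ²/(gh_f))^4.75 + ν·Q^9.4·(L/(gh_f))^5.2]^0.04
LQ²/(gh_f) = 0.04295; L/(gh_f) = 0.6710
Term 1 = ε^1.25·(…)^4.75 = 1.20×10^-13; Term 2 = ν·Q^9.4·(…)^5.2 = 2.48×10^-13
D = 0.66·(1.20×10^-13 + 2.48×10^-13)^0.04 = 0.2100 m = 210 mm
Check: V = 7.31 m/s, Re = 1.90×10^6, f = 0.01153, h_f = 27.3 m ≈ 27.8 m ✓

D ≈ 210 mm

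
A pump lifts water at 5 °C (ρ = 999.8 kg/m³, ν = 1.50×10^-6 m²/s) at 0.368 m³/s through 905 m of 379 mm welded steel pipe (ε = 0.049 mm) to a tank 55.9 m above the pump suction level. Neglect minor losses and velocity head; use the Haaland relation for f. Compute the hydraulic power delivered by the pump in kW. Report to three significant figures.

P_hyd ≈ 267 kW

V = 4Q/(πD²) = 3.262 m/s; Re = 8.24×10^5; ε/D = 1.29×10^-4; f = 0.01394
h_f = f(L/D)V²/2g = 18.05 m
Total head H = z + h_f = 55.9 + 18.05 = 73.95 m
P_hyd = ρgQH = 999.8·9.81·0.368·73.95 = 266.9 kW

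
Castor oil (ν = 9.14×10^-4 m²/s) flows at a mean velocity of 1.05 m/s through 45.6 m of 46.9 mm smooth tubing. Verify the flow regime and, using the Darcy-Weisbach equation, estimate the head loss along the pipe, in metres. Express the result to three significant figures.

h_f ≈ 64.9 m

Re = VD/ν = 1.05·0.04690/9.14×10^-4 = 53.9 → laminar (Re < 2300)
f = 64/Re = 1.188
h_f = f(L/D)V²/(2g) = 1.188·(45.6/0.04690)·1.05²/(2·9.81) = 64.90 m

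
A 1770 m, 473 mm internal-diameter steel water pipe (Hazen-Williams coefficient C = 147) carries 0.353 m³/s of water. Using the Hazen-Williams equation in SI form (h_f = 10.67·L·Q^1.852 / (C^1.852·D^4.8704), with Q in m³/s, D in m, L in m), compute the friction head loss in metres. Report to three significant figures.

h_f ≈ 10.2 m

h_f = 10.67·1770·0.353^1.852 / (147^1.852·0.473^4.8704) = 10.19 m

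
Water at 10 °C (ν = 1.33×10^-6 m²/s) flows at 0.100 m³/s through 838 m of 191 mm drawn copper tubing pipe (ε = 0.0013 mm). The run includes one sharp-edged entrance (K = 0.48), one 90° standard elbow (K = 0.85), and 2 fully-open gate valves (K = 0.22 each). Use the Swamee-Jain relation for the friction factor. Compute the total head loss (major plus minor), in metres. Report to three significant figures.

V = 4Q/(πD²) = 3.490 m/s; V²/2g = 0.6209 m
Re = 5.01×10^5, ε/D = 6.81×10^-6 → f = 0.01320 (Swamee-Jain)
Major: h_f = f(L/D)·V²/2g = 0.01320·4387·0.6209 = 35.94 m
Minor: ΣK = 1.77; h_m = ΣK·V²/2g = 1.099 m
Total H_L = 35.94 + 1.099 = 37.04 m

H_L ≈ 37.0 m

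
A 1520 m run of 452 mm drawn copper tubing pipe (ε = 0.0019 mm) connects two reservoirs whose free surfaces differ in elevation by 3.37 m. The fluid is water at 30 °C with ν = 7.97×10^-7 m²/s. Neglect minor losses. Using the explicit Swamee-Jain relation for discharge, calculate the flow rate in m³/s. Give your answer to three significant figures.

Q ≈ 0.202 m³/s

Swamee-Jain (Type II): Q = -0.965·√(gD⁵h_f/L)·ln[ε/(3.7D) + √(3.17ν²L/(gD³h_f))]
√(gD⁵h_f/L) = √(9.81·0.452⁵·3.37/1520) = 0.02026
ε/(3.7D) = 1.14×10^-6; √(3.17ν²L/(gD³h_f)) = 3.17×10^-5
Q = -0.965·0.02026·ln(3.280×10^-5) = 0.2018 m³/s
Check: V = 1.26 m/s, Re = 7.13×10^5, f = 0.01238, h_f = 3.36 m ≈ 3.37 m ✓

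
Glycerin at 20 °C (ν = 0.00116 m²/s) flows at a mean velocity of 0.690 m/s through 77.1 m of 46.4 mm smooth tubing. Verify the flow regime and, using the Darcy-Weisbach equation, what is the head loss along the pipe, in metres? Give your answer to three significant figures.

Re = VD/ν = 0.690·0.04640/0.00116 = 27.6 → laminar (Re < 2300)
f = 64/Re = 2.319
h_f = f(L/D)V²/(2g) = 2.319·(77.1/0.04640)·0.690²/(2·9.81) = 93.50 m

h_f ≈ 93.5 m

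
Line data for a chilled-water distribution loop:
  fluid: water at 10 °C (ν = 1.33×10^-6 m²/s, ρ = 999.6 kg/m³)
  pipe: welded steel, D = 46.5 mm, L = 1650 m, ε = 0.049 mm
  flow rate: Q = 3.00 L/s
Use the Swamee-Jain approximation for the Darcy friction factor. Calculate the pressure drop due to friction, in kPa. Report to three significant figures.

V = 4Q/(πD²) = 4·0.00300/(π·0.0465²) = 1.767 m/s
Re = VD/ν = 1.767·0.0465/1.33×10^-6 = 6.18×10^4 → turbulent
ε/D = 0.049/46.5 = 0.00105
Swamee-Jain: f = 0.02370
h_f = f(L/D)V²/(2g) = 0.02370·(1650/0.0465)·1.767²/(2·9.81) = 133.7 m
Δp = ρg·h_f = 999.6·9.81·133.7 = 1312 kPa

Δp ≈ 1310 kPa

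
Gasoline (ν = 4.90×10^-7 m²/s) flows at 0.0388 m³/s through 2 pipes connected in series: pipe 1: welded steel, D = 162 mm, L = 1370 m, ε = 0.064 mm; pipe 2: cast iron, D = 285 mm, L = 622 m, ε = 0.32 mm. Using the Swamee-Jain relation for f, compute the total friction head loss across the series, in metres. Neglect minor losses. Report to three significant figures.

Pipe 1: V = 1.882 m/s, Re = 6.22×10^5, ε/D = 3.95×10^-4, f = 0.01688, h_1 = f(L/D)V²/2g = 25.78 m
Pipe 2: V = 0.6082 m/s, Re = 3.54×10^5, ε/D = 0.00112, f = 0.02111, h_2 = f(L/D)V²/2g = 0.8685 m
Series → Q common, losses add: H = Σh = 26.65 m

H ≈ 26.7 m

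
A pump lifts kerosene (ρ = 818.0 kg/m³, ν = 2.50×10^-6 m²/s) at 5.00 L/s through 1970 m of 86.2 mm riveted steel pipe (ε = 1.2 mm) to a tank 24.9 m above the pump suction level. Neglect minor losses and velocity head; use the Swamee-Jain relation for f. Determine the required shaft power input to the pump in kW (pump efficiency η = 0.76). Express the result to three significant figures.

V = 4Q/(πD²) = 0.8568 m/s; Re = 2.95×10^4; ε/D = 0.0139; f = 0.04466
h_f = f(L/D)V²/2g = 38.19 m
Total head H = z + h_f = 24.9 + 38.19 = 63.09 m
P_hyd = ρgQH = 818.0·9.81·0.00500·63.09 = 2.531 kW
P_shaft = P_hyd/η = 2.531/0.76 = 3.331 kW

P_shaft ≈ 3.33 kW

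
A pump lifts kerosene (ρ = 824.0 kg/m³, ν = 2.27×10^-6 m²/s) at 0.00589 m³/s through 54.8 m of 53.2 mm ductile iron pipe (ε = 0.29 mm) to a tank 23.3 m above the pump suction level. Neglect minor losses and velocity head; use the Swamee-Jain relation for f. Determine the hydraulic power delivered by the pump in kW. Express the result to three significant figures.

P_hyd ≈ 1.69 kW

V = 4Q/(πD²) = 2.650 m/s; Re = 6.21×10^4; ε/D = 0.00545; f = 0.03290
h_f = f(L/D)V²/2g = 12.13 m
Total head H = z + h_f = 23.3 + 12.13 = 35.43 m
P_hyd = ρgQH = 824.0·9.81·0.00589·35.43 = 1.687 kW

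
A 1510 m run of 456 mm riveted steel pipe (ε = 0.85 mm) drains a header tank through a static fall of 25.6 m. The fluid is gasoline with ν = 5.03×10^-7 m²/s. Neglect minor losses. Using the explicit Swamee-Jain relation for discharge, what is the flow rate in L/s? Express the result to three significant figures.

Q ≈ 419 L/s

Swamee-Jain (Type II): Q = -0.965·√(gD⁵h_f/L)·ln[ε/(3.7D) + √(3.17ν²L/(gD³h_f))]
√(gD⁵h_f/L) = √(9.81·0.456⁵·25.6/1510) = 0.05726
ε/(3.7D) = 5.04×10^-4; √(3.17ν²L/(gD³h_f)) = 7.13×10^-6
Q = -0.965·0.05726·ln(5.109×10^-4) = 0.4188 m³/s
Check: V = 2.56 m/s, Re = 2.32×10^6, f = 0.02312, h_f = 25.7 m ≈ 25.6 m ✓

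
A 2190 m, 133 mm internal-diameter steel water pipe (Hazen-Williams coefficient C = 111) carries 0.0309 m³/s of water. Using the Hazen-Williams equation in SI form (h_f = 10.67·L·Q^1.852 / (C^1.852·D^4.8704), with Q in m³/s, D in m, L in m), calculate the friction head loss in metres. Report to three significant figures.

h_f ≈ 113 m

h_f = 10.67·2190·0.0309^1.852 / (111^1.852·0.133^4.8704) = 112.5 m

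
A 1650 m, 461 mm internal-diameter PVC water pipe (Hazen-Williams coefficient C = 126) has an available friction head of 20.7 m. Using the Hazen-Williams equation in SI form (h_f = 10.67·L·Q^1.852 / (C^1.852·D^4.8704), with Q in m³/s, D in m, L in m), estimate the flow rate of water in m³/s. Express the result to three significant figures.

Q ≈ 0.431 m³/s

Rearranging: Q = [h_f·C^1.852·D^4.8704 / (10.67·L)]^(1/1.852)
Q = [20.7·126^1.852·0.461^4.8704 / (10.67·1650)]^0.540 = 0.4306 m³/s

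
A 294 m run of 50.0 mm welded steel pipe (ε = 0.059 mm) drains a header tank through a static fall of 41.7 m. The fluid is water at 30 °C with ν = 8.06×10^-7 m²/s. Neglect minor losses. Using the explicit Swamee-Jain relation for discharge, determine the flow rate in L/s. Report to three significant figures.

Swamee-Jain (Type II): Q = -0.965·√(gD⁵h_f/L)·ln[ε/(3.7D) + √(3.17ν²L/(gD³h_f))]
√(gD⁵h_f/L) = √(9.81·0.0500⁵·41.7/294) = 6.594×10^-4
ε/(3.7D) = 3.19×10^-4; √(3.17ν²L/(gD³h_f)) = 1.09×10^-4
Q = -0.965·6.594×10^-4·ln(4.277×10^-4) = 0.004936 m³/s
Check: V = 2.51 m/s, Re = 1.56×10^5, f = 0.02220, h_f = 42.0 m ≈ 41.7 m ✓

Q ≈ 4.94 L/s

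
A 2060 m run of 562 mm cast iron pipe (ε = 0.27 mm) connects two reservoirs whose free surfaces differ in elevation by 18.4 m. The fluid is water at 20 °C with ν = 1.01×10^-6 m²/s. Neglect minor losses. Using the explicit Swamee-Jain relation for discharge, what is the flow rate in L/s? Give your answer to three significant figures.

Q ≈ 598 L/s

Swamee-Jain (Type II): Q = -0.965·√(gD⁵h_f/L)·ln[ε/(3.7D) + √(3.17ν²L/(gD³h_f))]
√(gD⁵h_f/L) = √(9.81·0.562⁵·18.4/2060) = 0.07009
ε/(3.7D) = 1.30×10^-4; √(3.17ν²L/(gD³h_f)) = 1.44×10^-5
Q = -0.965·0.07009·ln(1.443×10^-4) = 0.5982 m³/s
Check: V = 2.41 m/s, Re = 1.34×10^6, f = 0.01703, h_f = 18.5 m ≈ 18.4 m ✓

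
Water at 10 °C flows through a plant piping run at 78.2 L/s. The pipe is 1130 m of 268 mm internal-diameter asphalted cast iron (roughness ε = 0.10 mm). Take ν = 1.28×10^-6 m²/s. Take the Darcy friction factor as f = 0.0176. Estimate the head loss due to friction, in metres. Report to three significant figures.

h_f ≈ 7.27 m

V = 4Q/(πD²) = 4·0.0782/(π·0.268²) = 1.386 m/s
h_f = f(L/D)V²/(2g) = 0.01760·(1130/0.268)·1.386²/(2·9.81) = 7.269 m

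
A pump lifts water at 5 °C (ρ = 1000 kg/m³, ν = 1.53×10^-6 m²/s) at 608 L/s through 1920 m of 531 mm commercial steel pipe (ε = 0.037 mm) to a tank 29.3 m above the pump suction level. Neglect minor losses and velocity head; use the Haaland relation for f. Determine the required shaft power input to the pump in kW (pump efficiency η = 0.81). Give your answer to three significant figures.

V = 4Q/(πD²) = 2.746 m/s; Re = 9.53×10^5; ε/D = 6.97×10^-5; f = 0.01292
h_f = f(L/D)V²/2g = 17.94 m
Total head H = z + h_f = 29.3 + 17.94 = 47.24 m
P_hyd = ρgQH = 1000·9.81·0.608·47.24 = 281.8 kW
P_shaft = P_hyd/η = 281.8/0.81 = 347.9 kW

P_shaft ≈ 348 kW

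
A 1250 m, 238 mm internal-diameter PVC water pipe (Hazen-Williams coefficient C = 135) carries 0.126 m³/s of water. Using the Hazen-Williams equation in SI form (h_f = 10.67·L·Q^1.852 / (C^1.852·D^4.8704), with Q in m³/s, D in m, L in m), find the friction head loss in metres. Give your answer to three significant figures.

h_f ≈ 35.5 m

h_f = 10.67·1250·0.126^1.852 / (135^1.852·0.238^4.8704) = 35.47 m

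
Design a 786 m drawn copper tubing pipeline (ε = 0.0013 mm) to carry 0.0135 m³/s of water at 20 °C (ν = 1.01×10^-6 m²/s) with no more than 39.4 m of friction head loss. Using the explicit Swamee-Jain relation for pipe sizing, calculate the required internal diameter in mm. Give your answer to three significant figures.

D ≈ 87.3 mm

Swamee-Jain (Type III): D = 0.66·[ε^1.25·(LQ²/(gh_f))^4.75 + ν·Q^9.4·(L/(gh_f))^5.2]^0.04
LQ²/(gh_f) = 3.706×10^-4; L/(gh_f) = 2.034
Term 1 = ε^1.25·(…)^4.75 = 2.21×10^-24; Term 2 = ν·Q^9.4·(…)^5.2 = 1.08×10^-22
D = 0.66·(2.21×10^-24 + 1.08×10^-22)^0.04 = 0.08734 m = 87.3 mm
Check: V = 2.25 m/s, Re = 1.95×10^5, f = 0.01575, h_f = 36.7 m ≈ 39.4 m ✓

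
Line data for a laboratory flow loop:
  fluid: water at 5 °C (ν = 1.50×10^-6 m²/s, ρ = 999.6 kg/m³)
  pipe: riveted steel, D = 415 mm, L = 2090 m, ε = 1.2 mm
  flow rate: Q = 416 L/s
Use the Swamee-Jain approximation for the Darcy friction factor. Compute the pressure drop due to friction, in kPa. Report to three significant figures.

V = 4Q/(πD²) = 4·0.416/(π·0.415²) = 3.075 m/s
Re = VD/ν = 3.075·0.415/1.50×10^-6 = 8.51×10^5 → turbulent
ε/D = 1.2/415 = 0.00289
Swamee-Jain: f = 0.02614
h_f = f(L/D)V²/(2g) = 0.02614·(2090/0.415)·3.075²/(2·9.81) = 63.46 m
Δp = ρg·h_f = 999.6·9.81·63.46 = 622.3 kPa

Δp ≈ 622 kPa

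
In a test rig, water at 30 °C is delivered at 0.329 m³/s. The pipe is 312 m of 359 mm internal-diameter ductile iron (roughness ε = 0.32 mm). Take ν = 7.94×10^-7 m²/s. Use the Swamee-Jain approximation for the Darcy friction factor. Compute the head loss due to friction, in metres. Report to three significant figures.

V = 4Q/(πD²) = 4·0.329/(π·0.359²) = 3.250 m/s
Re = VD/ν = 3.250·0.359/7.94×10^-7 = 1.47×10^6 → turbulent
ε/D = 0.32/359 = 8.91×10^-4
Swamee-Jain: f = 0.01940
h_f = f(L/D)V²/(2g) = 0.01940·(312/0.359)·3.250²/(2·9.81) = 9.077 m

h_f ≈ 9.08 m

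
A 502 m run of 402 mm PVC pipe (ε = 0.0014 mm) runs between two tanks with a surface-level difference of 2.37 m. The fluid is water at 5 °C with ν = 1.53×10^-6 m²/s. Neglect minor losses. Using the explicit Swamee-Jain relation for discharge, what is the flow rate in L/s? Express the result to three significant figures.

Swamee-Jain (Type II): Q = -0.965·√(gD⁵h_f/L)·ln[ε/(3.7D) + √(3.17ν²L/(gD³h_f))]
√(gD⁵h_f/L) = √(9.81·0.402⁵·2.37/502) = 0.02205
ε/(3.7D) = 9.41×10^-7; √(3.17ν²L/(gD³h_f)) = 4.97×10^-5
Q = -0.965·0.02205·ln(5.060×10^-5) = 0.2105 m³/s
Check: V = 1.66 m/s, Re = 4.36×10^5, f = 0.01347, h_f = 2.36 m ≈ 2.37 m ✓

Q ≈ 210 L/s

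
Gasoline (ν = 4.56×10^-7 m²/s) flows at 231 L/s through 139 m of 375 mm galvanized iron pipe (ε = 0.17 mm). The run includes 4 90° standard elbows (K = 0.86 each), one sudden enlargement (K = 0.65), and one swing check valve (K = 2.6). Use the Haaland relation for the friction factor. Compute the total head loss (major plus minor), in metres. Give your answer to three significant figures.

H_L ≈ 2.87 m

V = 4Q/(πD²) = 2.092 m/s; V²/2g = 0.2230 m
Re = 1.72×10^6, ε/D = 4.53×10^-4 → f = 0.01665 (Haaland)
Major: h_f = f(L/D)·V²/2g = 0.01665·370.7·0.2230 = 1.376 m
Minor: ΣK = 6.69; h_m = ΣK·V²/2g = 1.492 m
Total H_L = 1.376 + 1.492 = 2.868 m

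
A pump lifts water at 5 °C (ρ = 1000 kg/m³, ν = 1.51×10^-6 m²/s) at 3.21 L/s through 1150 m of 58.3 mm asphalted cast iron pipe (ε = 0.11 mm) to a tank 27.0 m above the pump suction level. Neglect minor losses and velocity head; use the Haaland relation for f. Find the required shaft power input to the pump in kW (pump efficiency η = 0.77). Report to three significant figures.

V = 4Q/(πD²) = 1.202 m/s; Re = 4.64×10^4; ε/D = 0.00189; f = 0.02621
h_f = f(L/D)V²/2g = 38.10 m
Total head H = z + h_f = 27.0 + 38.10 = 65.10 m
P_hyd = ρgQH = 1000·9.81·0.00321·65.10 = 2.050 kW
P_shaft = P_hyd/η = 2.050/0.77 = 2.662 kW

P_shaft ≈ 2.66 kW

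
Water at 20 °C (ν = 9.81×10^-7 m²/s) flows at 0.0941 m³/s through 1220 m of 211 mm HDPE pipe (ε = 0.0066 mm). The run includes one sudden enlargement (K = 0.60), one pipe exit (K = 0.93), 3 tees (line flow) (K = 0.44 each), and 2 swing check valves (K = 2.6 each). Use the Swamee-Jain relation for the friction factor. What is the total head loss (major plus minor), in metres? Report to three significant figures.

H_L ≈ 31.3 m

V = 4Q/(πD²) = 2.691 m/s; V²/2g = 0.3691 m
Re = 5.79×10^5, ε/D = 3.13×10^-5 → f = 0.01328 (Swamee-Jain)
Major: h_f = f(L/D)·V²/2g = 0.01328·5782·0.3691 = 28.34 m
Minor: ΣK = 8.05; h_m = ΣK·V²/2g = 2.971 m
Total H_L = 28.34 + 2.971 = 31.31 m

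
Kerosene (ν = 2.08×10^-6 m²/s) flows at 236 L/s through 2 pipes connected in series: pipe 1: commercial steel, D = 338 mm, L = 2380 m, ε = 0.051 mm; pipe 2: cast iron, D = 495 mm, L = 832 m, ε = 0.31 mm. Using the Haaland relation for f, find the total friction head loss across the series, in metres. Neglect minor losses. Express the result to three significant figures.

H ≈ 39.8 m

Pipe 1: V = 2.630 m/s, Re = 4.27×10^5, ε/D = 1.51×10^-4, f = 0.01504, h_1 = f(L/D)V²/2g = 37.35 m
Pipe 2: V = 1.226 m/s, Re = 2.92×10^5, ε/D = 6.26×10^-4, f = 0.01880, h_2 = f(L/D)V²/2g = 2.422 m
Series → Q common, losses add: H = Σh = 39.78 m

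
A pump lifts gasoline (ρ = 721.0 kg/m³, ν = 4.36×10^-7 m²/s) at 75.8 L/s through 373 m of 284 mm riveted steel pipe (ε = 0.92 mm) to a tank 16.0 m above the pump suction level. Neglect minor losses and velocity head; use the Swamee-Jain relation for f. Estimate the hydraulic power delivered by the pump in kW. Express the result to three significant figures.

P_hyd ≈ 9.96 kW

V = 4Q/(πD²) = 1.197 m/s; Re = 7.79×10^5; ε/D = 0.00324; f = 0.02698
h_f = f(L/D)V²/2g = 2.586 m
Total head H = z + h_f = 16.0 + 2.586 = 18.59 m
P_hyd = ρgQH = 721.0·9.81·0.0758·18.59 = 9.965 kW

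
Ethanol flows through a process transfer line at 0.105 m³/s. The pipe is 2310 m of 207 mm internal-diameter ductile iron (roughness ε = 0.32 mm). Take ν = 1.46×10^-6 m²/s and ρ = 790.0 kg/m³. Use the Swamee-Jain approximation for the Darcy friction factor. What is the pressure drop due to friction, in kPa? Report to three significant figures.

Δp ≈ 966 kPa

V = 4Q/(πD²) = 4·0.105/(π·0.207²) = 3.120 m/s
Re = VD/ν = 3.120·0.207/1.46×10^-6 = 4.42×10^5 → turbulent
ε/D = 0.32/207 = 0.00155
Swamee-Jain: f = 0.02252
h_f = f(L/D)V²/(2g) = 0.02252·(2310/0.207)·3.120²/(2·9.81) = 124.7 m
Δp = ρg·h_f = 790.0·9.81·124.7 = 966.2 kPa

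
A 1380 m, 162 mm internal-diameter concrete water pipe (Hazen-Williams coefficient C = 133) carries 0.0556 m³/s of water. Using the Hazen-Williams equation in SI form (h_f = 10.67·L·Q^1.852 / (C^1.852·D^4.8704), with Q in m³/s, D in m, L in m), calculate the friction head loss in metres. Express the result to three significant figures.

h_f = 10.67·1380·0.0556^1.852 / (133^1.852·0.162^4.8704) = 57.61 m

h_f ≈ 57.6 m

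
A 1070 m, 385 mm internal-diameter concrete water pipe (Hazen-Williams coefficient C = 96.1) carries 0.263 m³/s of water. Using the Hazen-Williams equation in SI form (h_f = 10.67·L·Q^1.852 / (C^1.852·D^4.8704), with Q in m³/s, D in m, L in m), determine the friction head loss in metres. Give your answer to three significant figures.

h_f ≈ 21.4 m

h_f = 10.67·1070·0.263^1.852 / (96.1^1.852·0.385^4.8704) = 21.39 m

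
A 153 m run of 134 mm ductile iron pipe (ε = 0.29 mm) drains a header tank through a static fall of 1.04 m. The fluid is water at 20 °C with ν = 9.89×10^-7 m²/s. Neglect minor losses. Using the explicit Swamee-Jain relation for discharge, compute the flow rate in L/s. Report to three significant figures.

Swamee-Jain (Type II): Q = -0.965·√(gD⁵h_f/L)·ln[ε/(3.7D) + √(3.17ν²L/(gD³h_f))]
√(gD⁵h_f/L) = √(9.81·0.134⁵·1.04/153) = 0.001697
ε/(3.7D) = 5.85×10^-4; √(3.17ν²L/(gD³h_f)) = 1.39×10^-4
Q = -0.965·0.001697·ln(7.239×10^-4) = 0.01184 m³/s
Check: V = 0.840 m/s, Re = 1.14×10^5, f = 0.02557, h_f = 1.05 m ≈ 1.04 m ✓

Q ≈ 11.8 L/s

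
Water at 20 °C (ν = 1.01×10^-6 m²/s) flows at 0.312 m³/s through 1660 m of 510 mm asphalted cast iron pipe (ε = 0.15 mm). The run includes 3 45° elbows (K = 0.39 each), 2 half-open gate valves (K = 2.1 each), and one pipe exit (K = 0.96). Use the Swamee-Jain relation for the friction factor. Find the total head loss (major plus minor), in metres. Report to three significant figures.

H_L ≈ 6.91 m

V = 4Q/(πD²) = 1.527 m/s; V²/2g = 0.1189 m
Re = 7.71×10^5, ε/D = 2.94×10^-4 → f = 0.01590 (Swamee-Jain)
Major: h_f = f(L/D)·V²/2g = 0.01590·3255·0.1189 = 6.153 m
Minor: ΣK = 6.33; h_m = ΣK·V²/2g = 0.7526 m
Total H_L = 6.153 + 0.7526 = 6.906 m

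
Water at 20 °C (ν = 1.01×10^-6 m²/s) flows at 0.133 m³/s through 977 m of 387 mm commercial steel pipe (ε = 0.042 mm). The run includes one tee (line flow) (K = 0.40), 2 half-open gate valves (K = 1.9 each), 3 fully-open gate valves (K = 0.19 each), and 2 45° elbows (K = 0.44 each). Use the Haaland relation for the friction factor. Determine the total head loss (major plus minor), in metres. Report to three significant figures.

V = 4Q/(πD²) = 1.131 m/s; V²/2g = 0.06516 m
Re = 4.33×10^5, ε/D = 1.09×10^-4 → f = 0.01460 (Haaland)
Major: h_f = f(L/D)·V²/2g = 0.01460·2525·0.06516 = 2.401 m
Minor: ΣK = 5.65; h_m = ΣK·V²/2g = 0.3682 m
Total H_L = 2.401 + 0.3682 = 2.770 m

H_L ≈ 2.77 m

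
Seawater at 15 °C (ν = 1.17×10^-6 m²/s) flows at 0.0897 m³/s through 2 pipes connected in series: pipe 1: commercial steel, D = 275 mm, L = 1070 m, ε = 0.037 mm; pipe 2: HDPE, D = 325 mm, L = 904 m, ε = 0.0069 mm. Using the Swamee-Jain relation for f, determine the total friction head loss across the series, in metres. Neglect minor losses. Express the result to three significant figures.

Pipe 1: V = 1.510 m/s, Re = 3.55×10^5, ε/D = 1.35×10^-4, f = 0.01543, h_1 = f(L/D)V²/2g = 6.980 m
Pipe 2: V = 1.081 m/s, Re = 3.00×10^5, ε/D = 2.12×10^-5, f = 0.01462, h_2 = f(L/D)V²/2g = 2.423 m
Series → Q common, losses add: H = Σh = 9.403 m

H ≈ 9.40 m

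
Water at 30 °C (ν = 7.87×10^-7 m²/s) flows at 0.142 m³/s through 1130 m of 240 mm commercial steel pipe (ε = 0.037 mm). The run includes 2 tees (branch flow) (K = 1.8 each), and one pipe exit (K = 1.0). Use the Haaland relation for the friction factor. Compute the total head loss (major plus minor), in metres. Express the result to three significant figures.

V = 4Q/(πD²) = 3.139 m/s; V²/2g = 0.5022 m
Re = 9.57×10^5, ε/D = 1.54×10^-4 → f = 0.01410 (Haaland)
Major: h_f = f(L/D)·V²/2g = 0.01410·4708·0.5022 = 33.33 m
Minor: ΣK = 4.60; h_m = ΣK·V²/2g = 2.310 m
Total H_L = 33.33 + 2.310 = 35.64 m

H_L ≈ 35.6 m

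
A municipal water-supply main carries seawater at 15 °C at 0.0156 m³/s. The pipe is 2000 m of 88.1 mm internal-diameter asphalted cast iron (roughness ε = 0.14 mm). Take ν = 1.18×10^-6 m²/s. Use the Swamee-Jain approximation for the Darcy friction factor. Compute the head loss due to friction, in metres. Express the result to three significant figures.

V = 4Q/(πD²) = 4·0.0156/(π·0.0881²) = 2.559 m/s
Re = VD/ν = 2.559·0.0881/1.18×10^-6 = 1.91×10^5 → turbulent
ε/D = 0.14/88.1 = 0.00159
Swamee-Jain: f = 0.02331
h_f = f(L/D)V²/(2g) = 0.02331·(2000/0.0881)·2.559²/(2·9.81) = 176.6 m

h_f ≈ 177 m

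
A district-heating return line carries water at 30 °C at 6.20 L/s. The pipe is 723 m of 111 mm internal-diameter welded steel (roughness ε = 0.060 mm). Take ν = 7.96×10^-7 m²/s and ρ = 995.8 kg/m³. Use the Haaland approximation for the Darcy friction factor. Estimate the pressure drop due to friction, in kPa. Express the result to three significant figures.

V = 4Q/(πD²) = 4·0.00620/(π·0.111²) = 0.6407 m/s
Re = VD/ν = 0.6407·0.111/7.96×10^-7 = 8.93×10^4 → turbulent
ε/D = 0.060/111 = 5.41×10^-4
Haaland: f = 0.02053
h_f = f(L/D)V²/(2g) = 0.02053·(723/0.111)·0.6407²/(2·9.81) = 2.797 m
Δp = ρg·h_f = 995.8·9.81·2.797 = 27.33 kPa

Δp ≈ 27.3 kPa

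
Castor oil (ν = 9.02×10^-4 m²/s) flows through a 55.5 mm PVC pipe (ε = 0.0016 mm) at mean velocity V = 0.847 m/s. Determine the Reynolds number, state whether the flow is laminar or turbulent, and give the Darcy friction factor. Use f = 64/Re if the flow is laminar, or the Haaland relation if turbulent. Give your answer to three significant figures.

Re = VD/ν = 0.8470·0.0555/9.02×10^-4 = 52.1
Re < 2300 → laminar → f = 64/Re = 1.228

Re ≈ 52.1; laminar; f = 64/Re ≈ 1.23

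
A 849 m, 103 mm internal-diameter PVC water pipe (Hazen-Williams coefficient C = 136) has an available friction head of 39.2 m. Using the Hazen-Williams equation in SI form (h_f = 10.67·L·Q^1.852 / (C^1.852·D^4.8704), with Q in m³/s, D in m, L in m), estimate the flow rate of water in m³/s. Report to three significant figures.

Rearranging: Q = [h_f·C^1.852·D^4.8704 / (10.67·L)]^(1/1.852)
Q = [39.2·136^1.852·0.103^4.8704 / (10.67·849)]^0.540 = 0.01825 m³/s

Q ≈ 0.0182 m³/s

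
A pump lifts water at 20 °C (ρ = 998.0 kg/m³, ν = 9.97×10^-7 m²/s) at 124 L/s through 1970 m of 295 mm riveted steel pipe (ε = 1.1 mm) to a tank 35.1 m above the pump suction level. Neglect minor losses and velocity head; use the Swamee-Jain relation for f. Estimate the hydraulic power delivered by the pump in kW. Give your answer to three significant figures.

P_hyd ≈ 80.9 kW

V = 4Q/(πD²) = 1.814 m/s; Re = 5.37×10^5; ε/D = 0.00373; f = 0.02816
h_f = f(L/D)V²/2g = 31.54 m
Total head H = z + h_f = 35.1 + 31.54 = 66.64 m
P_hyd = ρgQH = 998.0·9.81·0.124·66.64 = 80.91 kW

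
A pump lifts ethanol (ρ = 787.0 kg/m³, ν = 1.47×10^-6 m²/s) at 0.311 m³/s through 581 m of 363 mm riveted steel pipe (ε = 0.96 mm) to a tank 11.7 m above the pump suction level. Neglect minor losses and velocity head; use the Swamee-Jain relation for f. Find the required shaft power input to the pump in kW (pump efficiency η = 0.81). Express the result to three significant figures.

V = 4Q/(πD²) = 3.005 m/s; Re = 7.42×10^5; ε/D = 0.00264; f = 0.02555
h_f = f(L/D)V²/2g = 18.82 m
Total head H = z + h_f = 11.7 + 18.82 = 30.52 m
P_hyd = ρgQH = 787.0·9.81·0.311·30.52 = 73.29 kW
P_shaft = P_hyd/η = 73.29/0.81 = 90.48 kW

P_shaft ≈ 90.5 kW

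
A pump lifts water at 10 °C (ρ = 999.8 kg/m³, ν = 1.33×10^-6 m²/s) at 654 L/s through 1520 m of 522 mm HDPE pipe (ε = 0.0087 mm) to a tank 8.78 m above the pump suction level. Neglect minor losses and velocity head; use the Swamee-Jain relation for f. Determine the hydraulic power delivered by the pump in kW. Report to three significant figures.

V = 4Q/(πD²) = 3.056 m/s; Re = 1.20×10^6; ε/D = 1.67×10^-5; f = 0.01171
h_f = f(L/D)V²/2g = 16.22 m
Total head H = z + h_f = 8.78 + 16.22 = 25.00 m
P_hyd = ρgQH = 999.8·9.81·0.654·25.00 = 160.4 kW

P_hyd ≈ 160 kW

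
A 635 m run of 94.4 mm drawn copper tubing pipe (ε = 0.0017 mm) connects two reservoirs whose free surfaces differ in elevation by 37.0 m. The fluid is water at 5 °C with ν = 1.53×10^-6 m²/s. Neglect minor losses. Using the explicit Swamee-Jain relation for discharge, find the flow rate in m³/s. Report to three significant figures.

Swamee-Jain (Type II): Q = -0.965·√(gD⁵h_f/L)·ln[ε/(3.7D) + √(3.17ν²L/(gD³h_f))]
√(gD⁵h_f/L) = √(9.81·0.0944⁵·37.0/635) = 0.002070
ε/(3.7D) = 4.87×10^-6; √(3.17ν²L/(gD³h_f)) = 1.24×10^-4
Q = -0.965·0.002070·ln(1.291×10^-4) = 0.01789 m³/s
Check: V = 2.56 m/s, Re = 1.58×10^5, f = 0.01642, h_f = 36.8 m ≈ 37.0 m ✓

Q ≈ 0.0179 m³/s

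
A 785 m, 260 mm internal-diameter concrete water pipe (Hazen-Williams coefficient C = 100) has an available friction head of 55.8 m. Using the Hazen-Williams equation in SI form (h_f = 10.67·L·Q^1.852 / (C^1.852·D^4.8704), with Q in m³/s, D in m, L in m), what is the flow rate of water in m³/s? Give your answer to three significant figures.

Q ≈ 0.193 m³/s

Rearranging: Q = [h_f·C^1.852·D^4.8704 / (10.67·L)]^(1/1.852)
Q = [55.8·100^1.852·0.260^4.8704 / (10.67·785)]^0.540 = 0.1933 m³/s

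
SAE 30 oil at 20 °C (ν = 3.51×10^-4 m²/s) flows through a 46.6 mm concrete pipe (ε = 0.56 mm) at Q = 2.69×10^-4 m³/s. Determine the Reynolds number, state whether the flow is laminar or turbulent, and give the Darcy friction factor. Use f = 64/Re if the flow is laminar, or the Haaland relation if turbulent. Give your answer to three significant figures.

Re ≈ 20.9; laminar; f = 64/Re ≈ 3.06

V = 4Q/(πD²) = 0.1577 m/s
Re = VD/ν = 0.1577·0.0466/3.51×10^-4 = 20.9
Re < 2300 → laminar → f = 64/Re = 3.056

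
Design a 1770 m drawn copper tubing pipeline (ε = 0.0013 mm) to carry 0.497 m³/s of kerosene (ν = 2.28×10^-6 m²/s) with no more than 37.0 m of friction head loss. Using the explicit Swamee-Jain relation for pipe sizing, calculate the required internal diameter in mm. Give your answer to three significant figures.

D ≈ 420 mm

Swamee-Jain (Type III): D = 0.66·[ε^1.25·(LQ²/(gh_f))^4.75 + ν·Q^9.4·(L/(gh_f))^5.2]^0.04
LQ²/(gh_f) = 1.205; L/(gh_f) = 4.876
Term 1 = ε^1.25·(…)^4.75 = 1.06×10^-7; Term 2 = ν·Q^9.4·(…)^5.2 = 1.21×10^-5
D = 0.66·(1.06×10^-7 + 1.21×10^-5)^0.04 = 0.4197 m = 420 mm
Check: V = 3.59 m/s, Re = 6.61×10^5, f = 0.01252, h_f = 34.7 m ≈ 37.0 m ✓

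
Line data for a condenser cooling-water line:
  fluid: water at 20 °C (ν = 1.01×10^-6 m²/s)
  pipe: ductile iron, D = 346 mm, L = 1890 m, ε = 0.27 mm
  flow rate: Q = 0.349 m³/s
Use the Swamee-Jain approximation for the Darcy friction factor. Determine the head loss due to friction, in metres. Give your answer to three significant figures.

h_f ≈ 72.4 m

V = 4Q/(πD²) = 4·0.349/(π·0.346²) = 3.712 m/s
Re = VD/ν = 3.712·0.346/1.01×10^-6 = 1.27×10^6 → turbulent
ε/D = 0.27/346 = 7.80×10^-4
Swamee-Jain: f = 0.01887
h_f = f(L/D)V²/(2g) = 0.01887·(1890/0.346)·3.712²/(2·9.81) = 72.39 m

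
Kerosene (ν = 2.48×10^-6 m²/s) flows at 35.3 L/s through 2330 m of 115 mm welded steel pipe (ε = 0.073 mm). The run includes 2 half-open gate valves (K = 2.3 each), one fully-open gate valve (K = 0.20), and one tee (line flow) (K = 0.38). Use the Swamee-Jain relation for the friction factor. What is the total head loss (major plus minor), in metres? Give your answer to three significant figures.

H_L ≈ 242 m

V = 4Q/(πD²) = 3.399 m/s; V²/2g = 0.5887 m
Re = 1.58×10^5, ε/D = 6.35×10^-4 → f = 0.02001 (Swamee-Jain)
Major: h_f = f(L/D)·V²/2g = 0.02001·20261·0.5887 = 238.7 m
Minor: ΣK = 5.18; h_m = ΣK·V²/2g = 3.049 m
Total H_L = 238.7 + 3.049 = 241.7 m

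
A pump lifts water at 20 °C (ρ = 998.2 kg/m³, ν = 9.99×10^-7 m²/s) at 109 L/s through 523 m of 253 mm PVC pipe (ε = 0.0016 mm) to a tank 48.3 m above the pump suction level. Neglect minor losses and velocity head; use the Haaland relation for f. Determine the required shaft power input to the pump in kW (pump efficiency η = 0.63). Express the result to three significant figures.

P_shaft ≈ 92.7 kW

V = 4Q/(πD²) = 2.168 m/s; Re = 5.49×10^5; ε/D = 6.32×10^-6; f = 0.01292
h_f = f(L/D)V²/2g = 6.400 m
Total head H = z + h_f = 48.3 + 6.400 = 54.70 m
P_hyd = ρgQH = 998.2·9.81·0.109·54.70 = 58.39 kW
P_shaft = P_hyd/η = 58.39/0.63 = 92.67 kW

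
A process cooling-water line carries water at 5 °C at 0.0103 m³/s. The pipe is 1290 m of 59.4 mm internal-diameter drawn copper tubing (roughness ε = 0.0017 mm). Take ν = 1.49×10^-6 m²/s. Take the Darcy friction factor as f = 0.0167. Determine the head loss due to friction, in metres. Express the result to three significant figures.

h_f ≈ 255 m

V = 4Q/(πD²) = 4·0.0103/(π·0.0594²) = 3.717 m/s
h_f = f(L/D)V²/(2g) = 0.01670·(1290/0.0594)·3.717²/(2·9.81) = 255.4 m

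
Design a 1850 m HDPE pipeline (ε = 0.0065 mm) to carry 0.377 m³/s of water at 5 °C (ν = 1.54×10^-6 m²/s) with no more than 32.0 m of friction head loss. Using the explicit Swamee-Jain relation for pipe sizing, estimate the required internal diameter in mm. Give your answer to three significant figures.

Swamee-Jain (Type III): D = 0.66·[ε^1.25·(LQ²/(gh_f))^4.75 + ν·Q^9.4·(L/(gh_f))^5.2]^0.04
LQ²/(gh_f) = 0.8376; L/(gh_f) = 5.893
Term 1 = ε^1.25·(…)^4.75 = 1.41×10^-7; Term 2 = ν·Q^9.4·(…)^5.2 = 1.63×10^-6
D = 0.66·(1.41×10^-7 + 1.63×10^-6)^0.04 = 0.3885 m = 389 mm
Check: V = 3.18 m/s, Re = 8.02×10^5, f = 0.01240, h_f = 30.4 m ≈ 32.0 m ✓

D ≈ 389 mm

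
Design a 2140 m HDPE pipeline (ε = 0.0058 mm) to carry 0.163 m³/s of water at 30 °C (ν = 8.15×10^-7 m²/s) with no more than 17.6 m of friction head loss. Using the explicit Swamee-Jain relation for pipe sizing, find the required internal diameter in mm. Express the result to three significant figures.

Swamee-Jain (Type III): D = 0.66·[ε^1.25·(LQ²/(gh_f))^4.75 + ν·Q^9.4·(L/(gh_f))^5.2]^0.04
LQ²/(gh_f) = 0.3293; L/(gh_f) = 12.39
Term 1 = ε^1.25·(…)^4.75 = 1.46×10^-9; Term 2 = ν·Q^9.4·(…)^5.2 = 1.55×10^-8
D = 0.66·(1.46×10^-9 + 1.55×10^-8)^0.04 = 0.3226 m = 323 mm
Check: V = 1.99 m/s, Re = 7.89×10^5, f = 0.01246, h_f = 16.7 m ≈ 17.6 m ✓

D ≈ 323 mm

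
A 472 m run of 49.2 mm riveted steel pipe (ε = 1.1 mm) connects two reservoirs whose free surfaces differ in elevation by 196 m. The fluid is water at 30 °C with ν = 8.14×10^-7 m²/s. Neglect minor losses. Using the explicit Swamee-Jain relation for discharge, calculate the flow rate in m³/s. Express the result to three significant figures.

Swamee-Jain (Type II): Q = -0.965·√(gD⁵h_f/L)·ln[ε/(3.7D) + √(3.17ν²L/(gD³h_f))]
√(gD⁵h_f/L) = √(9.81·0.0492⁵·196/472) = 0.001084
ε/(3.7D) = 0.00604; √(3.17ν²L/(gD³h_f)) = 6.58×10^-5
Q = -0.965·0.001084·ln(0.006108) = 0.005331 m³/s
Check: V = 2.80 m/s, Re = 1.69×10^5, f = 0.05115, h_f = 197 m ≈ 196 m ✓

Q ≈ 0.00533 m³/s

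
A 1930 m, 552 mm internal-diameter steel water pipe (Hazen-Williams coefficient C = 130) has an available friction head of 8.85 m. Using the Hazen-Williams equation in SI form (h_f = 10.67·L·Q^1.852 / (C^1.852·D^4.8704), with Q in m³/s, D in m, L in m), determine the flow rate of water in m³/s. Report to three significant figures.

Q ≈ 0.414 m³/s

Rearranging: Q = [h_f·C^1.852·D^4.8704 / (10.67·L)]^(1/1.852)
Q = [8.85·130^1.852·0.552^4.8704 / (10.67·1930)]^0.540 = 0.4144 m³/s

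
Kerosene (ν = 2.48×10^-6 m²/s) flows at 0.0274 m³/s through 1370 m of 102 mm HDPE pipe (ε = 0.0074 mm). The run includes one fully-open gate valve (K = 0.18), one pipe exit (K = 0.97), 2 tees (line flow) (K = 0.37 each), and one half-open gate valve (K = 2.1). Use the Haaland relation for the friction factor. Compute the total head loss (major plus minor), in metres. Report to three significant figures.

V = 4Q/(πD²) = 3.353 m/s; V²/2g = 0.5731 m
Re = 1.38×10^5, ε/D = 7.25×10^-5 → f = 0.01707 (Haaland)
Major: h_f = f(L/D)·V²/2g = 0.01707·13431·0.5731 = 131.4 m
Minor: ΣK = 3.99; h_m = ΣK·V²/2g = 2.287 m
Total H_L = 131.4 + 2.287 = 133.7 m

H_L ≈ 134 m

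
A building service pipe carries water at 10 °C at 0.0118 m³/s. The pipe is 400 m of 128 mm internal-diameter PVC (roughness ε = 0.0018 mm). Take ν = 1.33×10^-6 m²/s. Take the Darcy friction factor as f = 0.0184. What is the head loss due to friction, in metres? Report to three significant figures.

h_f ≈ 2.46 m

V = 4Q/(πD²) = 4·0.0118/(π·0.128²) = 0.9170 m/s
h_f = f(L/D)V²/(2g) = 0.01840·(400/0.128)·0.9170²/(2·9.81) = 2.464 m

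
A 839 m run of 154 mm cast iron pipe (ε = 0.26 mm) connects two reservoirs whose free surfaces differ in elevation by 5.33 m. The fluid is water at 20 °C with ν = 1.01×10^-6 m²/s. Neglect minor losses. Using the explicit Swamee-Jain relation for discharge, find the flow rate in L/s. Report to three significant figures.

Swamee-Jain (Type II): Q = -0.965·√(gD⁵h_f/L)·ln[ε/(3.7D) + √(3.17ν²L/(gD³h_f))]
√(gD⁵h_f/L) = √(9.81·0.154⁵·5.33/839) = 0.002323
ε/(3.7D) = 4.56×10^-4; √(3.17ν²L/(gD³h_f)) = 1.19×10^-4
Q = -0.965·0.002323·ln(5.755×10^-4) = 0.01673 m³/s
Check: V = 0.898 m/s, Re = 1.37×10^5, f = 0.02401, h_f = 5.38 m ≈ 5.33 m ✓

Q ≈ 16.7 L/s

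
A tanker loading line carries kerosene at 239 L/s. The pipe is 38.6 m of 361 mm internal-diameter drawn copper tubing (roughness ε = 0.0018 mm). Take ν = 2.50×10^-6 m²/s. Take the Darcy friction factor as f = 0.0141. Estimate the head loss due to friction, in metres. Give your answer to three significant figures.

V = 4Q/(πD²) = 4·0.239/(π·0.361²) = 2.335 m/s
h_f = f(L/D)V²/(2g) = 0.01410·(38.6/0.361)·2.335²/(2·9.81) = 0.4190 m

h_f ≈ 0.419 m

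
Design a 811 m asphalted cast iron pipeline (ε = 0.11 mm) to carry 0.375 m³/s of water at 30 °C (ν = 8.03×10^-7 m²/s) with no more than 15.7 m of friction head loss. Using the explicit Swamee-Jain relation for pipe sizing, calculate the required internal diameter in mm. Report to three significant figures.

Swamee-Jain (Type III): D = 0.66·[ε^1.25·(LQ²/(gh_f))^4.75 + ν·Q^9.4·(L/(gh_f))^5.2]^0.04
LQ²/(gh_f) = 0.7405; L/(gh_f) = 5.266
Term 1 = ε^1.25·(…)^4.75 = 2.70×10^-6; Term 2 = ν·Q^9.4·(…)^5.2 = 4.49×10^-7
D = 0.66·(2.70×10^-6 + 4.49×10^-7)^0.04 = 0.3976 m = 398 mm
Check: V = 3.02 m/s, Re = 1.50×10^6, f = 0.01530, h_f = 14.5 m ≈ 15.7 m ✓

D ≈ 398 mm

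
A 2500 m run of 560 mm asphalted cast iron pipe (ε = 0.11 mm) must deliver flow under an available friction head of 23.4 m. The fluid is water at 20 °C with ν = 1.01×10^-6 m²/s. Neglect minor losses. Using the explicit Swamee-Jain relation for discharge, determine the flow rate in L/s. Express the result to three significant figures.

Swamee-Jain (Type II): Q = -0.965·√(gD⁵h_f/L)·ln[ε/(3.7D) + √(3.17ν²L/(gD³h_f))]
√(gD⁵h_f/L) = √(9.81·0.560⁵·23.4/2500) = 0.07111
ε/(3.7D) = 5.31×10^-5; √(3.17ν²L/(gD³h_f)) = 1.42×10^-5
Q = -0.965·0.07111·ln(6.725×10^-5) = 0.6593 m³/s
Check: V = 2.68 m/s, Re = 1.48×10^6, f = 0.01444, h_f = 23.5 m ≈ 23.4 m ✓

Q ≈ 659 L/s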